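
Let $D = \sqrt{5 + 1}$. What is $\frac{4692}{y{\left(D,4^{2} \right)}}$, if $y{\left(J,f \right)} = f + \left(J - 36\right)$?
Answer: $- \frac{46920}{197} - \frac{2346 \sqrt{6}}{197} \approx -267.34$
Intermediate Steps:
$D = \sqrt{6} \approx 2.4495$
$y{\left(J,f \right)} = -36 + J + f$ ($y{\left(J,f \right)} = f + \left(-36 + J\right) = -36 + J + f$)
$\frac{4692}{y{\left(D,4^{2} \right)}} = \frac{4692}{-36 + \sqrt{6} + 4^{2}} = \frac{4692}{-36 + \sqrt{6} + 16} = \frac{4692}{-20 + \sqrt{6}}$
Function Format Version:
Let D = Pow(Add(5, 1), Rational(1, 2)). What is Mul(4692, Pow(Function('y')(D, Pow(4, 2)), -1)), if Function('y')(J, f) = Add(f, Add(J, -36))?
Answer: Add(Rational(-46920, 197), Mul(Rational(-2346, 197), Pow(6, Rational(1, 2)))) ≈ -267.34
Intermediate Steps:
D = Pow(6, Rational(1, 2)) ≈ 2.4495
Function('y')(J, f) = Add(-36, J, f) (Function('y')(J, f) = Add(f, Add(-36, J)) = Add(-36, J, f))
Mul(4692, Pow(Function('y')(D, Pow(4, 2)), -1)) = Mul(4692, Pow(Add(-36, Pow(6, Rational(1, 2)), Pow(4, 2)), -1)) = Mul(4692, Pow(Add(-36, Pow(6, Rational(1, 2)), 16), -1)) = Mul(4692, Pow(Add(-20, Pow(6, Rational(1, 2))), -1))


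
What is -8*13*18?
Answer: -1872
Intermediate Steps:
-8*13*18 = -104*18 = -1872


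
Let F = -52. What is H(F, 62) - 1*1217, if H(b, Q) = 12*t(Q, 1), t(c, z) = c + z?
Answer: -461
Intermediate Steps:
H(b, Q) = 12 + 12*Q (H(b, Q) = 12*(Q + 1) = 12*(1 + Q) = 12 + 12*Q)
H(F, 62) - 1*1217 = (12 + 12*62) - 1*1217 = (12 + 744) - 1217 = 756 - 1217 = -461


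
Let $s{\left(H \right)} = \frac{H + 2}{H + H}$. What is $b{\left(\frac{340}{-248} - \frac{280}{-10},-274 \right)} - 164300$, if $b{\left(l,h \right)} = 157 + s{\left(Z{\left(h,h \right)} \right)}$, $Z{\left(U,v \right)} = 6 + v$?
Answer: $- \frac{43990191}{268} \approx -1.6414 \cdot 10^{5}$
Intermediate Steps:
$s{\left(H \right)} = \frac{2 + H}{2 H}$
$b{\left(l,h \right)} = 157 + \frac{8 + h}{2 \left(6 + h\right)}$ ($b{\left(l,h \right)} = 157 + \frac{2 + \left(6 + h\right)}{2 \left(6 + h\right)} = 157 + \frac{8 + h}{2 \left(6 + h\right)}$)
$b{\left(\frac{340}{-248} - \frac{280}{-10},-274 \right)} - 164300 = \frac{1892 + 315 \left(-274\right)}{2 \left(6 - 274\right)} - 164300 = \frac{1892 - 86310}{2 \left(-268\right)} - 164300 = \frac{1}{2} \left(- \frac{1}{268}\right) \left(-84418\right) - 164300 = \frac{42209}{268} - 164300 = - \frac{43990191}{268}$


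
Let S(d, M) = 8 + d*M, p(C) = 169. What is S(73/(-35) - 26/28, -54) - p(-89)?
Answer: 62/35 ≈ 1.7714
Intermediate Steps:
S(d, M) = 8 + M*d
S(73/(-35) - 26/28, -54) - p(-89) = (8 - 54*(73/(-35) - 26/28)) - 1*169 = (8 - 54*(73*(-1/35) - 26*1/28)) - 169 = (8 - 54*(-73/35 - 13/14)) - 169 = (8 - 54*(-211/70)) - 169 = (8 + 5697/35) - 169 = 5977/35 - 169 = 62/35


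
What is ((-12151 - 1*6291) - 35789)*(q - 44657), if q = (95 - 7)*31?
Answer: 2273851599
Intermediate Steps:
q = 2728 (q = 88*31 = 2728)
((-12151 - 1*6291) - 35789)*(q - 44657) = ((-12151 - 1*6291) - 35789)*(2728 - 44657) = ((-12151 - 6291) - 35789)*(-41929) = (-18442 - 35789)*(-41929) = -54231*(-41929) = 2273851599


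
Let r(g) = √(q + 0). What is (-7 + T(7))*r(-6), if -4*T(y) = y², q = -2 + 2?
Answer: 0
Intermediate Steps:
q = 0
r(g) = 0 (r(g) = √(0 + 0) = √0 = 0)
T(y) = -y²/4
(-7 + T(7))*r(-6) = (-7 - ¼*7²)*0 = (-7 - ¼*49)*0 = (-7 - 49/4)*0 = -77/4*0 = 0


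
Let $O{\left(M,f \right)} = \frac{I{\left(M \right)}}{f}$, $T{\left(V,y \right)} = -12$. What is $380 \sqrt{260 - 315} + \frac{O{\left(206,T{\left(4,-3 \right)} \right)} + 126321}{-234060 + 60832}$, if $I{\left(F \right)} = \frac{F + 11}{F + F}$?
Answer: $- \frac{624530807}{856439232} + 380 i \sqrt{55} \approx -0.72922 + 2818.2 i$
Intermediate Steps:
$I{\left(F \right)} = \frac{11 + F}{2 F}$
$O{\left(M,f \right)} = \frac{11 + M}{2 M f}$ ($O{\left(M,f \right)} = \frac{\frac{1}{2} \frac{1}{M} \left(11 + M\right)}{f} = \frac{11 + M}{2 M f}$)
$380 \sqrt{260 - 315} + \frac{O{\left(206,T{\left(4,-3 \right)} \right)} + 126321}{-234060 + 60832} = 380 \sqrt{260 - 315} + \frac{\frac{11 + 206}{2 \cdot 206 \left(-12\right)} + 126321}{-234060 + 60832} = 380 \sqrt{-55} + \frac{\frac{1}{2} \cdot \frac{1}{206} \left(- \frac{1}{12}\right) 217 + 126321}{-173228} = 380 i \sqrt{55} + \left(- \frac{217}{4944} + 126321\right) \left(- \frac{1}{173228}\right) = 380 i \sqrt{55} + \frac{624530807}{4944} \left(- \frac{1}{173228}\right) = 380 i \sqrt{55} - \frac{624530807}{856439232} = - \frac{624530807}{856439232} + 380 i \sqrt{55}$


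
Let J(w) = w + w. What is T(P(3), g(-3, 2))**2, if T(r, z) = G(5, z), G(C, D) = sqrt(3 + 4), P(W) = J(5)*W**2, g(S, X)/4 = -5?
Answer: 7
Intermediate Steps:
J(w) = 2*w
g(S, X) = -20 (g(S, X) = 4*(-5) = -20)
P(W) = 10*W**2 (P(W) = (2*5)*W**2 = 10*W**2)
G(C, D) = sqrt(7)
T(r, z) = sqrt(7)
T(P(3), g(-3, 2))**2 = (sqrt(7))**2 = 7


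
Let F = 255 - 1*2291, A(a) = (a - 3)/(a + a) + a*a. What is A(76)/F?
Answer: -1725/608 ≈ -2.8372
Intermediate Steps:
A(a) = a**2 + (-3 + a)/(2*a) (A(a) = (-3 + a)/((2*a)) + a**2 = (-3 + a)*(1/(2*a)) + a**2 = (-3 + a)/(2*a) + a**2 = a**2 + (-3 + a)/(2*a))
F = -2036 (F = 255 - 2291 = -2036)
A(76)/F = ((1/2)*(-3 + 76 + 2*76**3)/76)/(-2036) = ((1/2)*(1/76)*(-3 + 76 + 2*438976))*(-1/2036) = ((1/2)*(1/76)*(-3 + 76 + 877952))*(-1/2036) = ((1/2)*(1/76)*878025)*(-1/2036) = (878025/152)*(-1/2036) = -1725/608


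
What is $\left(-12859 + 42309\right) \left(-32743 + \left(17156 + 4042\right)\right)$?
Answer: $-340000250$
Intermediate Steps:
$\left(-12859 + 42309\right) \left(-32743 + \left(17156 + 4042\right)\right) = 29450 \left(-32743 + 21198\right) = 29450 \left(-11545\right) = -340000250$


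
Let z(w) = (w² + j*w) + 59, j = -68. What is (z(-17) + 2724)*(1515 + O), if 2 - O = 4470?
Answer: -12485284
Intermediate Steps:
z(w) = 59 + w² - 68*w (z(w) = (w² - 68*w) + 59 = 59 + w² - 68*w)
O = -4468 (O = 2 - 1*4470 = 2 - 4470 = -4468)
(z(-17) + 2724)*(1515 + O) = ((59 + (-17)² - 68*(-17)) + 2724)*(1515 - 4468) = ((59 + 289 + 1156) + 2724)*(-2953) = (1504 + 2724)*(-2953) = 4228*(-2953) = -12485284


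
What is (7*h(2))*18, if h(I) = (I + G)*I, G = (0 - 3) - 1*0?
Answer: -252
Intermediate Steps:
G = -3 (G = -3 + 0 = -3)
h(I) = I*(-3 + I) (h(I) = (I - 3)*I = (-3 + I)*I = I*(-3 + I))
(7*h(2))*18 = (7*(2*(-3 + 2)))*18 = (7*(2*(-1)))*18 = (7*(-2))*18 = -14*18 = -252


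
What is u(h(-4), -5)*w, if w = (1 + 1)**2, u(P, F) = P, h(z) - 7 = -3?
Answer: 16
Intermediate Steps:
h(z) = 4 (h(z) = 7 - 3 = 4)
w = 4 (w = 2**2 = 4)
u(h(-4), -5)*w = 4*4 = 16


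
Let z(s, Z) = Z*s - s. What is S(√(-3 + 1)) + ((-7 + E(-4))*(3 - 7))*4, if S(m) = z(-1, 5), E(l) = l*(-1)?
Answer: 44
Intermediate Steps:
E(l) = -l
z(s, Z) = -s + Z*s
S(m) = -4 (S(m) = -(-1 + 5) = -1*4 = -4)
S(√(-3 + 1)) + ((-7 + E(-4))*(3 - 7))*4 = -4 + ((-7 - 1*(-4))*(3 - 7))*4 = -4 + ((-7 + 4)*(-4))*4 = -4 - 3*(-4)*4 = -4 + 12*4 = -4 + 48 = 44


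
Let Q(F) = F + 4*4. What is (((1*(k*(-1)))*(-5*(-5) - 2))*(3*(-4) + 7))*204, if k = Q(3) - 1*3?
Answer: 375360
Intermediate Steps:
Q(F) = 16 + F (Q(F) = F + 16 = 16 + F)
k = 16 (k = (16 + 3) - 1*3 = 19 - 3 = 16)
(((1*(k*(-1)))*(-5*(-5) - 2))*(3*(-4) + 7))*204 = (((1*(16*(-1)))*(-5*(-5) - 2))*(3*(-4) + 7))*204 = (((1*(-16))*(25 - 2))*(-12 + 7))*204 = (-16*23*(-5))*204 = -368*(-5)*204 = 1840*204 = 375360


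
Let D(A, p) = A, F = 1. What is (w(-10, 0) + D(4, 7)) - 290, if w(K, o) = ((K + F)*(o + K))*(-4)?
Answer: -646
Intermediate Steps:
w(K, o) = -4*(1 + K)*(K + o) (w(K, o) = ((K + 1)*(o + K))*(-4) = ((1 + K)*(K + o))*(-4) = -4*(1 + K)*(K + o))
(w(-10, 0) + D(4, 7)) - 290 = ((-4*(-10) - 4*0 - 4*(-10)² - 4*(-10)*0) + 4) - 290 = ((40 + 0 - 4*100 + 0) + 4) - 290 = ((40 + 0 - 400 + 0) + 4) - 290 = (-360 + 4) - 290 = -356 - 290 = -646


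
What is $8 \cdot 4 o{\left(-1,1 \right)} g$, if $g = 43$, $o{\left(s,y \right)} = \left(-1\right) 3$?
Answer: $-4128$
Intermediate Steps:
$o{\left(s,y \right)} = -3$
$8 \cdot 4 o{\left(-1,1 \right)} g = 8 \cdot 4 \left(-3\right) 43 = 32 \left(-3\right) 43 = \left(-96\right) 43 = -4128$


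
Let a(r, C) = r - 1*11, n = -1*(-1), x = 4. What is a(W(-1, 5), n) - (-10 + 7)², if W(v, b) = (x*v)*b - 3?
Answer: -43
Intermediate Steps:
W(v, b) = -3 + 4*b*v (W(v, b) = (4*v)*b - 3 = 4*b*v - 3 = -3 + 4*b*v)
n = 1
a(r, C) = -11 + r (a(r, C) = r - 11 = -11 + r)
a(W(-1, 5), n) - (-10 + 7)² = (-11 + (-3 + 4*5*(-1))) - (-10 + 7)² = (-11 + (-3 - 20)) - 1*(-3)² = (-11 - 23) - 1*9 = -34 - 9 = -43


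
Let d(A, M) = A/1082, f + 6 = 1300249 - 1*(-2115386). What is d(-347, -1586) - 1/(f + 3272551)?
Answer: -1160399771/3618305380 ≈ -0.32070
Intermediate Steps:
f = 3415629 (f = -6 + (1300249 - 1*(-2115386)) = -6 + (1300249 + 2115386) = -6 + 3415635 = 3415629)
d(A, M) = A/1082 (d(A, M) = A*(1/1082) = A/1082)
d(-347, -1586) - 1/(f + 3272551) = (1/1082)*(-347) - 1/(3415629 + 3272551) = -347/1082 - 1/6688180 = -1160399771/3618305380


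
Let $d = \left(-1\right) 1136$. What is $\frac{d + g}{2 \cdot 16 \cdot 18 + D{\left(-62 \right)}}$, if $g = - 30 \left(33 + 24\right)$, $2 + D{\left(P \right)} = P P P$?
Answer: $\frac{1423}{118877} \approx 0.01197$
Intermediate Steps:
$D{\left(P \right)} = -2 + P^{3}$ ($D{\left(P \right)} = -2 + P P P = -2 + P^{2} P = -2 + P^{3}$)
$d = -1136$
$g = -1710$ ($g = \left(-30\right) 57 = -1710$)
$\frac{d + g}{2 \cdot 16 \cdot 18 + D{\left(-62 \right)}} = \frac{-1136 - 1710}{2 \cdot 16 \cdot 18 + \left(-2 + \left(-62\right)^{3}\right)} = - \frac{2846}{32 \cdot 18 - 238330} = - \frac{2846}{576 - 238330} = - \frac{2846}{-237754} = \left(-2846\right) \left(- \frac{1}{237754}\right) = \frac{1423}{118877}$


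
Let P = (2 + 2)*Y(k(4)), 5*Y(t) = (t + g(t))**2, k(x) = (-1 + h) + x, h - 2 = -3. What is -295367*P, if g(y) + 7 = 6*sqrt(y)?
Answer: -114602396/5 + 14177616*sqrt(2) ≈ -2.8703e+6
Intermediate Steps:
h = -1 (h = 2 - 3 = -1)
k(x) = -2 + x (k(x) = (-1 - 1) + x = -2 + x)
g(y) = -7 + 6*sqrt(y)
Y(t) = (-7 + t + 6*sqrt(t))**2/5 (Y(t) = (t + (-7 + 6*sqrt(t)))**2/5 = (-7 + t + 6*sqrt(t))**2/5)
P = 4*(-5 + 6*sqrt(2))**2/5 (P = (2 + 2)*((-7 + (-2 + 4) + 6*sqrt(-2 + 4))**2/5) = 4*((-7 + 2 + 6*sqrt(2))**2/5) = 4*((-5 + 6*sqrt(2))**2/5) = 4*(-5 + 6*sqrt(2))**2/5 ≈ 9.7177)
-295367*P = -295367*(388/5 - 48*sqrt(2)) = -114602396/5 + 14177616*sqrt(2)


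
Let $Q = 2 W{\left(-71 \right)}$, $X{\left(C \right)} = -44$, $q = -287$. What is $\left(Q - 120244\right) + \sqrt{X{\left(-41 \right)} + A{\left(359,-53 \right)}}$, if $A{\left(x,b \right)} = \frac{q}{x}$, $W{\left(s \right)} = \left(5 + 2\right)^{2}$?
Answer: $-120146 + \frac{3 i \sqrt{641533}}{359} \approx -1.2015 \cdot 10^{5} + 6.6932 i$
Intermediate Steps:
$W{\left(s \right)} = 49$ ($W{\left(s \right)} = 7^{2} = 49$)
$A{\left(x,b \right)} = - \frac{287}{x}$
$Q = 98$ ($Q = 2 \cdot 49 = 98$)
$\left(Q - 120244\right) + \sqrt{X{\left(-41 \right)} + A{\left(359,-53 \right)}} = \left(98 - 120244\right) + \sqrt{-44 - \frac{287}{359}} = -120146 + \sqrt{-44 - \frac{287}{359}} = -120146 + \sqrt{- \frac{16083}{359}} = -120146 + \frac{3 i \sqrt{641533}}{359}$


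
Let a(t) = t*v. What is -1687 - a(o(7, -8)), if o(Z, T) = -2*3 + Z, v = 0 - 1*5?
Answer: -1682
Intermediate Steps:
v = -5 (v = 0 - 5 = -5)
o(Z, T) = -6 + Z
a(t) = -5*t (a(t) = t*(-5) = -5*t)
-1687 - a(o(7, -8)) = -1687 - (-5)*(-6 + 7) = -1687 - (-5) = -1687 - 1*(-5) = -1687 + 5 = -1682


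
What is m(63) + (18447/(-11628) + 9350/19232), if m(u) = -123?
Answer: -1156354313/9317904 ≈ -124.10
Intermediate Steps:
m(63) + (18447/(-11628) + 9350/19232) = -123 + (18447/(-11628) + 9350/19232) = -123 + (18447*(-1/11628) + 9350*(1/19232)) = -123 + (-6149/3876 + 4675/9616) = -123 - 10252121/9317904 = -1156354313/9317904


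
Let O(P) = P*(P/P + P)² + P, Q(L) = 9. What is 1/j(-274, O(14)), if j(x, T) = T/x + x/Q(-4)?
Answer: -1233/51776 ≈ -0.023814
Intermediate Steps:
O(P) = P + P*(1 + P)² (O(P) = P*(1 + P)² + P = P + P*(1 + P)²)
j(x, T) = x/9 + T/x (j(x, T) = T/x + x/9 = x/9 + T/x)
1/j(-274, O(14)) = 1/((⅑)*(-274) + (14*(1 + (1 + 14)²))/(-274)) = 1/(-274/9 + (14*(1 + 15²))*(-1/274)) = 1/(-274/9 + (14*(1 + 225))*(-1/274)) = 1/(-274/9 + (14*226)*(-1/274)) = 1/(-274/9 + 3164*(-1/274)) = 1/(-274/9 - 1582/137) = 1/(-51776/1233) = -1233/51776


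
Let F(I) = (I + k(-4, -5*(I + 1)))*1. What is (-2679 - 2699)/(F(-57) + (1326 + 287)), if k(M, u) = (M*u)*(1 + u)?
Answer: 2689/156582 ≈ 0.017173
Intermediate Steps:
k(M, u) = M*u*(1 + u)
F(I) = I - 4*(-5 - 5*I)*(-4 - 5*I) (F(I) = (I - 4*(-5*(I + 1))*(1 - 5*(I + 1)))*1 = (I - 4*(-5*(1 + I))*(1 - 5*(1 + I)))*1 = (I - 4*(-5 - 5*I)*(1 + (-5 - 5*I)))*1 = (I - 4*(-5 - 5*I)*(-4 - 5*I))*1 = I - 4*(-5 - 5*I)*(-4 - 5*I))
(-2679 - 2699)/(F(-57) + (1326 + 287)) = (-2679 - 2699)/((-57 - 20*(1 - 57)*(4 + 5*(-57))) + (1326 + 287)) = -5378/((-57 - 20*(-56)*(4 - 285)) + 1613) = -5378/((-57 - 20*(-56)*(-281)) + 1613) = -5378/((-57 - 314720) + 1613) = -5378/(-314777 + 1613) = -5378/(-313164) = -5378*(-1/313164) = 2689/156582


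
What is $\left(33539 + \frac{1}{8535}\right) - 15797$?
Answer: $\frac{151427971}{8535} \approx 17742.0$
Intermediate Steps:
$\left(33539 + \frac{1}{8535}\right) - 15797 = \frac{286255366}{8535} - 15797 = \frac{151427971}{8535}$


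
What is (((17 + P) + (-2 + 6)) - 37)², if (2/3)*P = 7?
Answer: 121/4 ≈ 30.250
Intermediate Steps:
P = 21/2 (P = (3/2)*7 = 21/2 ≈ 10.500)
(((17 + P) + (-2 + 6)) - 37)² = (((17 + 21/2) + (-2 + 6)) - 37)² = ((55/2 + 4) - 37)² = (63/2 - 37)² = (-11/2)² = 121/4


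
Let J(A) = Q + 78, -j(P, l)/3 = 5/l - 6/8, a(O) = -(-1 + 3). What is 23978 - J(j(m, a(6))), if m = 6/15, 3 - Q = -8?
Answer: 23889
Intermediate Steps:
Q = 11 (Q = 3 - 1*(-8) = 3 + 8 = 11)
m = ⅖ (m = 6*(1/15) = ⅖ ≈ 0.40000)
a(O) = -2 (a(O) = -1*2 = -2)
j(P, l) = 9/4 - 15/l (j(P, l) = -3*(5/l - 6/8) = -3*(5/l - 6*⅛) = -3*(5/l - ¾) = -3*(-¾ + 5/l) = 9/4 - 15/l)
J(A) = 89 (J(A) = 11 + 78 = 89)
23978 - J(j(m, a(6))) = 23978 - 1*89 = 23978 - 89 = 23889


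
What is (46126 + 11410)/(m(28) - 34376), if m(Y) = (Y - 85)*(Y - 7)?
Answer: -57536/35573 ≈ -1.6174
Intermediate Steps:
m(Y) = (-85 + Y)*(-7 + Y)
(46126 + 11410)/(m(28) - 34376) = (46126 + 11410)/((595 + 28² - 92*28) - 34376) = 57536/((595 + 784 - 2576) - 34376) = 57536/(-1197 - 34376) = 57536/(-35573) = 57536*(-1/35573) = -57536/35573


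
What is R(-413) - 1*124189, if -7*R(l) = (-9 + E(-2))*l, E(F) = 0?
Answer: -124720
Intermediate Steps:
R(l) = 9*l/7 (R(l) = -(-9 + 0)*l/7 = -(-9)*l/7 = 9*l/7)
R(-413) - 1*124189 = (9/7)*(-413) - 1*124189 = -531 - 124189 = -124720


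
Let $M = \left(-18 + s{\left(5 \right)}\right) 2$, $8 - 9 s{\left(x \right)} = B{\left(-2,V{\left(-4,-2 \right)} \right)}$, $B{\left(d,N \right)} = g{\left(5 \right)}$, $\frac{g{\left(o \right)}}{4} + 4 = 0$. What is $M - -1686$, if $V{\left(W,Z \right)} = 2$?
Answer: $\frac{4966}{3} \approx 1655.3$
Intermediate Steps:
$g{\left(o \right)} = -16$ ($g{\left(o \right)} = -16 + 4 \cdot 0 = -16 + 0 = -16$)
$B{\left(d,N \right)} = -16$
$s{\left(x \right)} = \frac{8}{3}$ ($s{\left(x \right)} = \frac{8}{9} - - \frac{16}{9} = \frac{8}{9} + \frac{16}{9} = \frac{8}{3}$)
$M = - \frac{92}{3}$ ($M = \left(-18 + \frac{8}{3}\right) 2 = \left(- \frac{46}{3}\right) 2 = - \frac{92}{3} \approx -30.667$)
$M - -1686 = - \frac{92}{3} - -1686 = - \frac{92}{3} + 1686 = \frac{4966}{3}$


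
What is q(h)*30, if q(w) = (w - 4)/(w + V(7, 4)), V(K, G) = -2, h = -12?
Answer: 240/7 ≈ 34.286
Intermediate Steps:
q(w) = (-4 + w)/(-2 + w) (q(w) = (w - 4)/(w - 2) = (-4 + w)/(-2 + w))
q(h)*30 = ((-4 - 12)/(-2 - 12))*30 = (-16/(-14))*30 = -1/14*(-16)*30 = (8/7)*30 = 240/7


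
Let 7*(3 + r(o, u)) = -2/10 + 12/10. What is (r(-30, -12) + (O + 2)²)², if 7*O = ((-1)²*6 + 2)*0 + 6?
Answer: 67600/2401 ≈ 28.155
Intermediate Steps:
r(o, u) = -20/7 (r(o, u) = -3 + (-2/10 + 12/10)/7 = -3 + (-2*⅒ + 12*(⅒))/7 = -3 + (-⅕ + 6/5)/7 = -3 + (⅐)*1 = -3 + ⅐ = -20/7)
O = 6/7 (O = (((-1)²*6 + 2)*0 + 6)/7 = ((1*6 + 2)*0 + 6)/7 = ((6 + 2)*0 + 6)/7 = (8*0 + 6)/7 = (0 + 6)/7 = (⅐)*6 = 6/7 ≈ 0.85714)
(r(-30, -12) + (O + 2)²)² = (-20/7 + (6/7 + 2)²)² = (-20/7 + (20/7)²)² = (-20/7 + 400/49)² = (260/49)² = 67600/2401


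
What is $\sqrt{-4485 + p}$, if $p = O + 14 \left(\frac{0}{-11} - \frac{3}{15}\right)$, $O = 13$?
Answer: $\frac{3 i \sqrt{12430}}{5} \approx 66.894 i$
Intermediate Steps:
$p = \frac{51}{5}$ ($p = 13 + 14 \left(\frac{0}{-11} - \frac{3}{15}\right) = 13 + 14 \left(0 \left(- \frac{1}{11}\right) - \frac{1}{5}\right) = 13 + 14 \left(0 - \frac{1}{5}\right) = 13 + 14 \left(- \frac{1}{5}\right) = 13 - \frac{14}{5} = \frac{51}{5} \approx 10.2$)
$\sqrt{-4485 + p} = \sqrt{-4485 + \frac{51}{5}} = \sqrt{- \frac{22374}{5}} = \frac{3 i \sqrt{12430}}{5}$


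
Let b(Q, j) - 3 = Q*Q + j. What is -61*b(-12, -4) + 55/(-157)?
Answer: -1369566/157 ≈ -8723.3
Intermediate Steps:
b(Q, j) = 3 + j + Q² (b(Q, j) = 3 + (Q*Q + j) = 3 + (Q² + j) = 3 + (j + Q²) = 3 + j + Q²)
-61*b(-12, -4) + 55/(-157) = -61*(3 - 4 + (-12)²) + 55/(-157) = -61*(3 - 4 + 144) + 55*(-1/157) = -61*143 - 55/157 = -8723 - 55/157 = -1369566/157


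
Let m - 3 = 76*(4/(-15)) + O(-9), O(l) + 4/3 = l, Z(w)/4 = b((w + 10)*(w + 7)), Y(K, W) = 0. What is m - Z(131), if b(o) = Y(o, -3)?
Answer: -138/5 ≈ -27.600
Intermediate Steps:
b(o) = 0
Z(w) = 0 (Z(w) = 4*0 = 0)
O(l) = -4/3 + l
m = -138/5 (m = 3 + (76*(4/(-15)) + (-4/3 - 9)) = 3 + (76*(-1/15*4) - 31/3) = 3 + (76*(-4/15) - 31/3) = 3 + (-304/15 - 31/3) = 3 - 153/5 = -138/5 ≈ -27.600)
m - Z(131) = -138/5 - 1*0 = -138/5 + 0 = -138/5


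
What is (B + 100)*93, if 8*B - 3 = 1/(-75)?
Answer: 233368/25 ≈ 9334.7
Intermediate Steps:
B = 28/75 (B = 3/8 + (⅛)/(-75) = 3/8 + (⅛)*(-1/75) = 3/8 - 1/600 = 28/75 ≈ 0.37333)
(B + 100)*93 = (28/75 + 100)*93 = (7528/75)*93 = 233368/25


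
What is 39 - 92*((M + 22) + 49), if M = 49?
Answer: -11001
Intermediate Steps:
39 - 92*((M + 22) + 49) = 39 - 92*((49 + 22) + 49) = 39 - 92*(71 + 49) = 39 - 92*120 = 39 - 11040 = -11001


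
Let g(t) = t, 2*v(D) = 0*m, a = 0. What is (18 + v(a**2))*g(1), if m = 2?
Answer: 18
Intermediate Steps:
v(D) = 0 (v(D) = (0*2)/2 = (1/2)*0 = 0)
(18 + v(a**2))*g(1) = (18 + 0)*1 = 18*1 = 18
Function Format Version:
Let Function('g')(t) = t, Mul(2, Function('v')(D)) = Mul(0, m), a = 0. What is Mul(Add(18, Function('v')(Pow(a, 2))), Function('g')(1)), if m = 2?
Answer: 18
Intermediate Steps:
Function('v')(D) = 0 (Function('v')(D) = Mul(Rational(1, 2), Mul(0, 2)) = Mul(Rational(1, 2), 0) = 0)
Mul(Add(18, Function('v')(Pow(a, 2))), Function('g')(1)) = Mul(Add(18, 0), 1) = Mul(18, 1) = 18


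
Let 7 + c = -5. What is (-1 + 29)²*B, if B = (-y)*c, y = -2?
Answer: -18816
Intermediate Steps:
c = -12 (c = -7 - 5 = -12)
B = -24 (B = -1*(-2)*(-12) = 2*(-12) = -24)
(-1 + 29)²*B = (-1 + 29)²*(-24) = 28²*(-24) = 784*(-24) = -18816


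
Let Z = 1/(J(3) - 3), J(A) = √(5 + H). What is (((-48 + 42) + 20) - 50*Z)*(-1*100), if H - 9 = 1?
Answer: 1100 + 2500*√15/3 ≈ 4327.5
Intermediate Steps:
H = 10 (H = 9 + 1 = 10)
J(A) = √15 (J(A) = √(5 + 10) = √15)
Z = 1/(-3 + √15) (Z = 1/(√15 - 3) = 1/(-3 + √15) ≈ 1.1455)
(((-48 + 42) + 20) - 50*Z)*(-1*100) = (((-48 + 42) + 20) - 50*(½ + √15/6))*(-1*100) = ((-6 + 20) + (-25 - 25*√15/3))*(-100) = (14 + (-25 - 25*√15/3))*(-100) = (-11 - 25*√15/3)*(-100) = 1100 + 2500*√15/3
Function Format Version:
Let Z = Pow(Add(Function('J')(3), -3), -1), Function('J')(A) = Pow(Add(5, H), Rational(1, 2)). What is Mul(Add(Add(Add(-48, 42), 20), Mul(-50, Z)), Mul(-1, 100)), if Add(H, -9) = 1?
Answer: Add(1100, Mul(Rational(2500, 3), Pow(15, Rational(1, 2)))) ≈ 4327.5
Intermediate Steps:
H = 10 (H = Add(9, 1) = 10)
Function('J')(A) = Pow(15, Rational(1, 2)) (Function('J')(A) = Pow(Add(5, 10), Rational(1, 2)) = Pow(15, Rational(1, 2)))
Z = Pow(Add(-3, Pow(15, Rational(1, 2))), -1) (Z = Pow(Add(Pow(15, Rational(1, 2)), -3), -1) = Pow(Add(-3, Pow(15, Rational(1, 2))), -1) ≈ 1.1455)
Mul(Add(Add(Add(-48, 42), 20), Mul(-50, Z)), Mul(-1, 100)) = Mul(Add(Add(Add(-48, 42), 20), Mul(-50, Add(Rational(1, 2), Mul(Rational(1, 6), Pow(15, Rational(1, 2)))))), Mul(-1, 100)) = Mul(Add(Add(-6, 20), Add(-25, Mul(Rational(-25, 3), Pow(15, Rational(1, 2))))), -100) = Mul(Add(14, Add(-25, Mul(Rational(-25, 3), Pow(15, Rational(1, 2))))), -100) = Mul(Add(-11, Mul(Rational(-25, 3), Pow(15, Rational(1, 2)))), -100) = Add(1100, Mul(Rational(2500, 3), Pow(15, Rational(1, 2))))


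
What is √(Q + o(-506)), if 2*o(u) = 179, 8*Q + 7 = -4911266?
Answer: I*√9821114/4 ≈ 783.47*I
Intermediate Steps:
Q = -4911273/8 (Q = -7/8 + (⅛)*(-4911266) = -7/8 - 2455633/4 = -4911273/8 ≈ -6.1391e+5)
o(u) = 179/2 (o(u) = (½)*179 = 179/2)
√(Q + o(-506)) = √(-4911273/8 + 179/2) = √(-4910557/8) = I*√9821114/4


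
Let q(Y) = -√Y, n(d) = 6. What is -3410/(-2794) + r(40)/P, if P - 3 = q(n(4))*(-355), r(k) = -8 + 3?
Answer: 39067920/32009969 - 1775*√6/756141 ≈ 1.2147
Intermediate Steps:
r(k) = -5
P = 3 + 355*√6 (P = 3 - √6*(-355) = 3 + 355*√6 ≈ 872.57)
-3410/(-2794) + r(40)/P = -3410/(-2794) - 5/(3 + 355*√6) = -3410*(-1/2794) - 5/(3 + 355*√6) = 155/127 - 5/(3 + 355*√6)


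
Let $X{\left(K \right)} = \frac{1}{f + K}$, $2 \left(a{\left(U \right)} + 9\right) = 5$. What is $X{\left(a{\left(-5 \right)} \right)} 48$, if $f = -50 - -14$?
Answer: $- \frac{96}{85} \approx -1.1294$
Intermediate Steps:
$a{\left(U \right)} = - \frac{13}{2}$ ($a{\left(U \right)} = -9 + \frac{1}{2} \cdot 5 = -9 + \frac{5}{2} = - \frac{13}{2}$)
$f = -36$ ($f = -50 + 14 = -36$)
$X{\left(K \right)} = \frac{1}{-36 + K}$
$X{\left(a{\left(-5 \right)} \right)} 48 = \frac{1}{-36 - \frac{13}{2}} \cdot 48 = \frac{1}{- \frac{85}{2}} \cdot 48 = \left(- \frac{2}{85}\right) 48 = - \frac{96}{85}$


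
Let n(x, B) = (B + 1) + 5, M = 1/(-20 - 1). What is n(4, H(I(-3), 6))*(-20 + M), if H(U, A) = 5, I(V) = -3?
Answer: -4631/21 ≈ -220.52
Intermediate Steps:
M = -1/21 (M = 1/(-21) = -1/21 ≈ -0.047619)
n(x, B) = 6 + B (n(x, B) = (1 + B) + 5 = 6 + B)
n(4, H(I(-3), 6))*(-20 + M) = (6 + 5)*(-20 - 1/21) = 11*(-421/21) = -4631/21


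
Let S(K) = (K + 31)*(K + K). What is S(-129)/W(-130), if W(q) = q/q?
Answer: 25284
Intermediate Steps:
W(q) = 1
S(K) = 2*K*(31 + K) (S(K) = (31 + K)*(2*K) = 2*K*(31 + K))
S(-129)/W(-130) = (2*(-129)*(31 - 129))/1 = (2*(-129)*(-98))*1 = 25284*1 = 25284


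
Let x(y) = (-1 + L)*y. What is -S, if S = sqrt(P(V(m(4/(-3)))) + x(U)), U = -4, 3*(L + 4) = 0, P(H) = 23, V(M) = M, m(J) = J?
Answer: -sqrt(43) ≈ -6.5574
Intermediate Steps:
L = -4 (L = -4 + (1/3)*0 = -4 + 0 = -4)
x(y) = -5*y (x(y) = (-1 - 4)*y = -5*y)
S = sqrt(43) (S = sqrt(23 - 5*(-4)) = sqrt(23 + 20) = sqrt(43) ≈ 6.5574)
-S = -sqrt(43)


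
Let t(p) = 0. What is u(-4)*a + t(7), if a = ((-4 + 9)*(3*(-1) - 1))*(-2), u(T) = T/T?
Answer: 40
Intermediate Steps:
u(T) = 1
a = 40 (a = (5*(-3 - 1))*(-2) = (5*(-4))*(-2) = -20*(-2) = 40)
u(-4)*a + t(7) = 1*40 + 0 = 40 + 0 = 40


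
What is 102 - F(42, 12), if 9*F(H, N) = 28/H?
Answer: 2752/27 ≈ 101.93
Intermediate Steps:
F(H, N) = 28/(9*H) (F(H, N) = (28/H)/9 = 28/(9*H))
102 - F(42, 12) = 102 - 28/(9*42) = 102 - 1*2/27 = 102 - 2/27 = 2752/27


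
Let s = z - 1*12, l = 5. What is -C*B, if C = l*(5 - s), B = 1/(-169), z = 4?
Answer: 5/13 ≈ 0.38462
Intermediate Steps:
B = -1/169 ≈ -0.0059172
s = -8 (s = 4 - 1*12 = 4 - 12 = -8)
C = 65 (C = 5*(5 - 1*(-8)) = 5*(5 + 8) = 5*13 = 65)
-C*B = -65*(-1)/169 = -1*(-5/13) = 5/13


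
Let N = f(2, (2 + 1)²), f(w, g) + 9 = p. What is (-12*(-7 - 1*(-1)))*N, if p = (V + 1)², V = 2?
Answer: 0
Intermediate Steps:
p = 9 (p = (2 + 1)² = 3² = 9)
f(w, g) = 0 (f(w, g) = -9 + 9 = 0)
N = 0
(-12*(-7 - 1*(-1)))*N = -12*(-7 - 1*(-1))*0 = -12*(-7 + 1)*0 = -12*(-6)*0 = 72*0 = 0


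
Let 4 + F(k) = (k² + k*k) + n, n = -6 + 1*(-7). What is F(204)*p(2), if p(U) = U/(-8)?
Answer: -83215/4 ≈ -20804.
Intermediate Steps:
n = -13 (n = -6 - 7 = -13)
F(k) = -17 + 2*k² (F(k) = -4 + ((k² + k*k) - 13) = -4 + ((k² + k²) - 13) = -4 + (2*k² - 13) = -4 + (-13 + 2*k²) = -17 + 2*k²)
p(U) = -U/8 (p(U) = U*(-⅛) = -U/8)
F(204)*p(2) = (-17 + 2*204²)*(-⅛*2) = (-17 + 2*41616)*(-¼) = (-17 + 83232)*(-¼) = 83215*(-¼) = -83215/4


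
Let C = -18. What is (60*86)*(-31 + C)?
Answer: -252840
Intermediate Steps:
(60*86)*(-31 + C) = (60*86)*(-31 - 18) = 5160*(-49) = -252840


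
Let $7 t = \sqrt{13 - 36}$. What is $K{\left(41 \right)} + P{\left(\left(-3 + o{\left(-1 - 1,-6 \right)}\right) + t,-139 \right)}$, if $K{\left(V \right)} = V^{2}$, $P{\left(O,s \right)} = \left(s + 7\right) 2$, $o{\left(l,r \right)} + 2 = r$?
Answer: $1417$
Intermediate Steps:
$o{\left(l,r \right)} = -2 + r$
$t = \frac{i \sqrt{23}}{7}$ ($t = \frac{\sqrt{13 - 36}}{7} = \frac{\sqrt{-23}}{7} = \frac{i \sqrt{23}}{7} \approx 0.68512 i$)
$P{\left(O,s \right)} = 14 + 2 s$ ($P{\left(O,s \right)} = \left(7 + s\right) 2 = 14 + 2 s$)
$K{\left(41 \right)} + P{\left(\left(-3 + o{\left(-1 - 1,-6 \right)}\right) + t,-139 \right)} = 41^{2} + \left(14 + 2 \left(-139\right)\right) = 1681 + \left(14 - 278\right) = 1681 - 264 = 1417$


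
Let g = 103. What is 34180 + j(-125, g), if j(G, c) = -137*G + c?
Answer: 51408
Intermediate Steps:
j(G, c) = c - 137*G
34180 + j(-125, g) = 34180 + (103 - 137*(-125)) = 34180 + (103 + 17125) = 34180 + 17228 = 51408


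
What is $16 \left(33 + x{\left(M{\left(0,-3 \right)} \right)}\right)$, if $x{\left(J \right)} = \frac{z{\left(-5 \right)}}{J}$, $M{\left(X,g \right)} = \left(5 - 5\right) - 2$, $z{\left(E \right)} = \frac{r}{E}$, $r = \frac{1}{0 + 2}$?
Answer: $\frac{2644}{5} \approx 528.8$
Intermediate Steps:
$r = \frac{1}{2} \approx 0.5$
$z{\left(E \right)} = \frac{1}{2 E}$
$M{\left(X,g \right)} = -2$ ($M{\left(X,g \right)} = 0 - 2 = -2$)
$x{\left(J \right)} = - \frac{1}{10 J}$ ($x{\left(J \right)} = \frac{\frac{1}{2} \frac{1}{-5}}{J} = \frac{\frac{1}{2} \left(- \frac{1}{5}\right)}{J} = - \frac{1}{10 J}$)
$16 \left(33 + x{\left(M{\left(0,-3 \right)} \right)}\right) = 16 \left(33 - \frac{1}{10 \left(-2\right)}\right) = 16 \left(33 - - \frac{1}{20}\right) = 16 \left(33 + \frac{1}{20}\right) = 16 \cdot \frac{661}{20} = \frac{2644}{5}$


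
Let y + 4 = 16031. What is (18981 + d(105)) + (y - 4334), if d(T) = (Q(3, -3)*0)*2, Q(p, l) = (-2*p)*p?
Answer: 30674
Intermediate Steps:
y = 16027 (y = -4 + 16031 = 16027)
Q(p, l) = -2*p²
d(T) = 0 (d(T) = (-2*3²*0)*2 = (-2*9*0)*2 = -18*0*2 = 0*2 = 0)
(18981 + d(105)) + (y - 4334) = (18981 + 0) + (16027 - 4334) = 18981 + 11693 = 30674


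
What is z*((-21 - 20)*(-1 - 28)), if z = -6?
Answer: -7134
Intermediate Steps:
z*((-21 - 20)*(-1 - 28)) = -6*(-21 - 20)*(-1 - 28) = -(-246)*(-29) = -6*1189 = -7134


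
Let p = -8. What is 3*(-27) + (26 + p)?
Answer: -63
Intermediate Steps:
3*(-27) + (26 + p) = 3*(-27) + (26 - 8) = -81 + 18 = -63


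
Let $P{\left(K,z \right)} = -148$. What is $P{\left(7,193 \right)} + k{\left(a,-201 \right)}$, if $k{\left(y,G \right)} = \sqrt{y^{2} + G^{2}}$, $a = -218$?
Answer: $-148 + 5 \sqrt{3517} \approx 148.52$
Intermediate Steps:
$k{\left(y,G \right)} = \sqrt{G^{2} + y^{2}}$
$P{\left(7,193 \right)} + k{\left(a,-201 \right)} = -148 + \sqrt{\left(-201\right)^{2} + \left(-218\right)^{2}} = -148 + \sqrt{40401 + 47524} = -148 + \sqrt{87925} = -148 + 5 \sqrt{3517}$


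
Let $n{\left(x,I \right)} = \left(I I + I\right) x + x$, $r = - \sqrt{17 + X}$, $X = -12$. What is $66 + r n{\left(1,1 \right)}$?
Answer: $66 - 3 \sqrt{5} \approx 59.292$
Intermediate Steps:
$r = - \sqrt{5}$ ($r = - \sqrt{17 - 12} = - \sqrt{5} \approx -2.2361$)
$n{\left(x,I \right)} = x + x \left(I + I^{2}\right)$ ($n{\left(x,I \right)} = \left(I^{2} + I\right) x + x = \left(I + I^{2}\right) x + x = x \left(I + I^{2}\right) + x = x + x \left(I + I^{2}\right)$)
$66 + r n{\left(1,1 \right)} = 66 + - \sqrt{5} \cdot 1 \left(1 + 1 + 1^{2}\right) = 66 + - \sqrt{5} \cdot 1 \left(1 + 1 + 1\right) = 66 + - \sqrt{5} \cdot 1 \cdot 3 = 66 + - \sqrt{5} \cdot 3 = 66 - 3 \sqrt{5}$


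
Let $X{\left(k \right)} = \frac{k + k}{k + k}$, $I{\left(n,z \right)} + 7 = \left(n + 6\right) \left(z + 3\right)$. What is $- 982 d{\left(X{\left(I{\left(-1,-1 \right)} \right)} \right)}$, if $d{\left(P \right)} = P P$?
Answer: $-982$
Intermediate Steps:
$I{\left(n,z \right)} = -7 + \left(3 + z\right) \left(6 + n\right)$ ($I{\left(n,z \right)} = -7 + \left(n + 6\right) \left(z + 3\right) = -7 + \left(6 + n\right) \left(3 + z\right) = -7 + \left(3 + z\right) \left(6 + n\right)$)
$X{\left(k \right)} = 1$ ($X{\left(k \right)} = \frac{2 k}{2 k} = 2 k \frac{1}{2 k} = 1$)
$d{\left(P \right)} = P^{2}$
$- 982 d{\left(X{\left(I{\left(-1,-1 \right)} \right)} \right)} = - 982 \cdot 1^{2} = \left(-982\right) 1 = -982$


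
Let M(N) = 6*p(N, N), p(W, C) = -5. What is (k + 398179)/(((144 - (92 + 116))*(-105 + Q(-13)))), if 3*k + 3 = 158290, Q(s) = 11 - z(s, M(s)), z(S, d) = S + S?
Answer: 169103/1632 ≈ 103.62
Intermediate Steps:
M(N) = -30 (M(N) = 6*(-5) = -30)
z(S, d) = 2*S
Q(s) = 11 - 2*s
k = 158287/3 (k = -1 + (⅓)*158290 = -1 + 158290/3 = 158287/3 ≈ 52762.)
(k + 398179)/(((144 - (92 + 116))*(-105 + Q(-13)))) = (158287/3 + 398179)/(((144 - (92 + 116))*(-105 + (11 - 2*(-13))))) = 1352824/(3*(((144 - 1*208)*(-105 + (11 + 26))))) = 1352824/(3*(((144 - 208)*(-105 + 37)))) = 1352824/(3*((-64*(-68)))) = (1352824/3)/4352 = (1352824/3)*(1/4352) = 169103/1632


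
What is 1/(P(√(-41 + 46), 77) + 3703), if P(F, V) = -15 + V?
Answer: 1/3765 ≈ 0.00026560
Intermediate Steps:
1/(P(√(-41 + 46), 77) + 3703) = 1/((-15 + 77) + 3703) = 1/(62 + 3703) = 1/3765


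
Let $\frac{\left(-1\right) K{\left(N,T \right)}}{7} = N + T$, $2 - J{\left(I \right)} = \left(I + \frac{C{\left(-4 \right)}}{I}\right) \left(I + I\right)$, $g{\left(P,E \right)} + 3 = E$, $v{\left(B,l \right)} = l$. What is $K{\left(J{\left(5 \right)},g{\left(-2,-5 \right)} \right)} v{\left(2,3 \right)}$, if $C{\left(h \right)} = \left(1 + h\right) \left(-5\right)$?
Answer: $1806$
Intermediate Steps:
$g{\left(P,E \right)} = -3 + E$
$C{\left(h \right)} = -5 - 5 h$
$J{\left(I \right)} = 2 - 2 I \left(I + \frac{15}{I}\right)$ ($J{\left(I \right)} = 2 - \left(I + \frac{-5 - -20}{I}\right) \left(I + I\right) = 2 - \left(I + \frac{-5 + 20}{I}\right) 2 I = 2 - \left(I + \frac{15}{I}\right) 2 I = 2 - 2 I \left(I + \frac{15}{I}\right)$)
$K{\left(N,T \right)} = - 7 N - 7 T$ ($K{\left(N,T \right)} = - 7 \left(N + T\right) = - 7 N - 7 T$)
$K{\left(J{\left(5 \right)},g{\left(-2,-5 \right)} \right)} v{\left(2,3 \right)} = \left(- 7 \left(-28 - 2 \cdot 5^{2}\right) - 7 \left(-3 - 5\right)\right) 3 = \left(- 7 \left(-28 - 50\right) - -56\right) 3 = \left(- 7 \left(-28 - 50\right) + 56\right) 3 = \left(\left(-7\right) \left(-78\right) + 56\right) 3 = \left(546 + 56\right) 3 = 602 \cdot 3 = 1806$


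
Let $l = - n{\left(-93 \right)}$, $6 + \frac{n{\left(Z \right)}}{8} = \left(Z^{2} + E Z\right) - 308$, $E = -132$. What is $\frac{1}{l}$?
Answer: $- \frac{1}{164888} \approx -6.0647 \cdot 10^{-6}$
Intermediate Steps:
$n{\left(Z \right)} = -2512 - 1056 Z + 8 Z^{2}$ ($n{\left(Z \right)} = -48 + 8 \left(\left(Z^{2} - 132 Z\right) - 308\right) = -48 + 8 \left(-308 + Z^{2} - 132 Z\right) = -48 - \left(2464 - 8 Z^{2} + 1056 Z\right) = -2512 - 1056 Z + 8 Z^{2}$)
$l = -164888$ ($l = - (-2512 - -98208 + 8 \left(-93\right)^{2}) = - (-2512 + 98208 + 8 \cdot 8649) = - (-2512 + 98208 + 69192) = \left(-1\right) 164888 = -164888$)
$\frac{1}{l} = \frac{1}{-164888} = - \frac{1}{164888}$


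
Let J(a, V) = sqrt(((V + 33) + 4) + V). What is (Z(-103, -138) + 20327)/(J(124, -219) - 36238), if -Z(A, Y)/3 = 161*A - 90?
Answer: -2549198348/1313193045 - 70346*I*sqrt(401)/1313193045 ≈ -1.9412 - 0.0010727*I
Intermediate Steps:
Z(A, Y) = 270 - 483*A (Z(A, Y) = -3*(161*A - 90) = -3*(-90 + 161*A) = 270 - 483*A)
J(a, V) = sqrt(37 + 2*V) (J(a, V) = sqrt(((33 + V) + 4) + V) = sqrt((37 + V) + V) = sqrt(37 + 2*V))
(Z(-103, -138) + 20327)/(J(124, -219) - 36238) = ((270 - 483*(-103)) + 20327)/(sqrt(37 + 2*(-219)) - 36238) = ((270 + 49749) + 20327)/(sqrt(37 - 438) - 36238) = (50019 + 20327)/(sqrt(-401) - 36238) = 70346/(I*sqrt(401) - 36238) = 70346/(-36238 + I*sqrt(401))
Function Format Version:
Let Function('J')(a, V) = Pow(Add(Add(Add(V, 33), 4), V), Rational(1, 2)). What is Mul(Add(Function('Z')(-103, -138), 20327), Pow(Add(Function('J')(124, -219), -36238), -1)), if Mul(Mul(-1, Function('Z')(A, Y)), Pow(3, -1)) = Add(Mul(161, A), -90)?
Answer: Add(Rational(-2549198348, 1313193045), Mul(Rational(-70346, 1313193045), I, Pow(401, Rational(1, 2)))) ≈ Add(-1.9412, Mul(-0.0010727, I))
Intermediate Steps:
Function('Z')(A, Y) = Add(270, Mul(-483, A)) (Function('Z')(A, Y) = Mul(-3, Add(Mul(161, A), -90)) = Mul(-3, Add(-90, Mul(161, A))) = Add(270, Mul(-483, A)))
Function('J')(a, V) = Pow(Add(37, Mul(2, V)), Rational(1, 2)) (Function('J')(a, V) = Pow(Add(Add(Add(33, V), 4), V), Rational(1, 2)) = Pow(Add(Add(37, V), V), Rational(1, 2)) = Pow(Add(37, Mul(2, V)), Rational(1, 2)))
Mul(Add(Function('Z')(-103, -138), 20327), Pow(Add(Function('J')(124, -219), -36238), -1)) = Mul(Add(Add(270, Mul(-483, -103)), 20327), Pow(Add(Pow(Add(37, Mul(2, -219)), Rational(1, 2)), -36238), -1)) = Mul(Add(Add(270, 49749), 20327), Pow(Add(Pow(Add(37, -438), Rational(1, 2)), -36238), -1)) = Mul(Add(50019, 20327), Pow(Add(Pow(-401, Rational(1, 2)), -36238), -1)) = Mul(70346, Pow(Add(Mul(I, Pow(401, Rational(1, 2))), -36238), -1)) = Mul(70346, Pow(Add(-36238, Mul(I, Pow(401, Rational(1, 2)))), -1))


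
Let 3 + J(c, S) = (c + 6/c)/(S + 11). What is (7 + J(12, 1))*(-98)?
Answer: -5929/12 ≈ -494.08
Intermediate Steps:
J(c, S) = -3 + (c + 6/c)/(11 + S) (J(c, S) = -3 + (c + 6/c)/(S + 11) = -3 + (c + 6/c)/(11 + S))
(7 + J(12, 1))*(-98) = (7 + (6 + 12² - 33*12 - 3*1*12)/(12*(11 + 1)))*(-98) = (7 + (1/12)*(6 + 144 - 396 - 36)/12)*(-98) = (7 + (1/12)*(1/12)*(-282))*(-98) = (7 - 47/24)*(-98) = (121/24)*(-98) = -5929/12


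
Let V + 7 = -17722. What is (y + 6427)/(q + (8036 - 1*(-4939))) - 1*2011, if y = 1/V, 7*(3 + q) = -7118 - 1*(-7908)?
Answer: -1632402506156/811935013 ≈ -2010.5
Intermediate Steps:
V = -17729 (V = -7 - 17722 = -17729)
q = 769/7 (q = -3 + (-7118 - 1*(-7908))/7 = -3 + (-7118 + 7908)/7 = -3 + (1/7)*790 = -3 + 790/7 = 769/7 ≈ 109.86)
y = -1/17729 (y = 1/(-17729) = -1/17729 ≈ -5.6405e-5)
(y + 6427)/(q + (8036 - 1*(-4939))) - 1*2011 = (-1/17729 + 6427)/(769/7 + (8036 - 1*(-4939))) - 1*2011 = 113944282/(17729*(769/7 + (8036 + 4939))) - 2011 = 113944282/(17729*(769/7 + 12975)) - 2011 = 113944282/(17729*(91594/7)) - 2011 = (113944282/17729)*(7/91594) - 2011 = 398804987/811935013 - 2011 = -1632402506156/811935013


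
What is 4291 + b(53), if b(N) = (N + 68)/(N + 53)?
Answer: 454967/106 ≈ 4292.1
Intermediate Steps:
b(N) = (68 + N)/(53 + N)
4291 + b(53) = 4291 + (68 + 53)/(53 + 53) = 4291 + 121/106 = 454967/106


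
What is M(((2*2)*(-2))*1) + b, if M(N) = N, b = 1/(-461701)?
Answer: -3693609/461701 ≈ -8.0000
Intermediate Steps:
b = -1/461701 ≈ -2.1659e-6
M(((2*2)*(-2))*1) + b = ((2*2)*(-2))*1 - 1/461701 = (4*(-2))*1 - 1/461701 = -8*1 - 1/461701 = -8 - 1/461701 = -3693609/461701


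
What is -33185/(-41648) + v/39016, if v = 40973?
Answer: 375148683/203117296 ≈ 1.8470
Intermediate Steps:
-33185/(-41648) + v/39016 = -33185/(-41648) + 40973/39016 = -33185*(-1/41648) + 40973*(1/39016) = 33185/41648 + 40973/39016 = 375148683/203117296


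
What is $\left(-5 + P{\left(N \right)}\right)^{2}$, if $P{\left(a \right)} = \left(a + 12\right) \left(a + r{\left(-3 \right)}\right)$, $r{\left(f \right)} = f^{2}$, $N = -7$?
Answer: $25$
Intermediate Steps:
$P{\left(a \right)} = \left(9 + a\right) \left(12 + a\right)$ ($P{\left(a \right)} = \left(a + 12\right) \left(a + \left(-3\right)^{2}\right) = \left(12 + a\right) \left(a + 9\right) = \left(12 + a\right) \left(9 + a\right) = \left(9 + a\right) \left(12 + a\right)$)
$\left(-5 + P{\left(N \right)}\right)^{2} = \left(-5 + \left(108 + \left(-7\right)^{2} + 21 \left(-7\right)\right)\right)^{2} = \left(-5 + \left(108 + 49 - 147\right)\right)^{2} = \left(-5 + 10\right)^{2} = 5^{2} = 25$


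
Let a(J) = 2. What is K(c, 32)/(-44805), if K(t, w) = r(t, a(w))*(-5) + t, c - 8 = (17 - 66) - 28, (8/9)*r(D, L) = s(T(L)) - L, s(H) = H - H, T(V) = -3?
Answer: 77/59740 ≈ 0.0012889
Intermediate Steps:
s(H) = 0
r(D, L) = -9*L/8 (r(D, L) = 9*(0 - L)/8 = 9*(-L)/8 = -9*L/8)
c = -69 (c = 8 + ((17 - 66) - 28) = 8 + (-49 - 28) = 8 - 77 = -69)
K(t, w) = 45/4 + t (K(t, w) = -9/8*2*(-5) + t = -9/4*(-5) + t = 45/4 + t)
K(c, 32)/(-44805) = (45/4 - 69)/(-44805) = -231/4*(-1/44805) = 77/59740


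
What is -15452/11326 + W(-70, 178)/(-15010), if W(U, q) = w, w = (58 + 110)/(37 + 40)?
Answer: -637887886/467508965 ≈ -1.3644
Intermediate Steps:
w = 24/11 (w = 168/77 = 168*(1/77) = 24/11 ≈ 2.1818)
W(U, q) = 24/11
-15452/11326 + W(-70, 178)/(-15010) = -15452/11326 + (24/11)/(-15010) = -15452*1/11326 + (24/11)*(-1/15010) = -7726/5663 - 12/82555 = -637887886/467508965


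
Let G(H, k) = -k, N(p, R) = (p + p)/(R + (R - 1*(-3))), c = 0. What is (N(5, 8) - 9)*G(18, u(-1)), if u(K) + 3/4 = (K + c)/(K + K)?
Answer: -161/76 ≈ -2.1184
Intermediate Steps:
N(p, R) = 2*p/(3 + 2*R) (N(p, R) = (2*p)/(R + (R + 3)) = (2*p)/(R + (3 + R)) = (2*p)/(3 + 2*R) = 2*p/(3 + 2*R))
u(K) = -¼ (u(K) = -¾ + (K + 0)/(K + K) = -¾ + K/((2*K)) = -¾ + K*(1/(2*K)) = -¾ + ½ = -¼)
(N(5, 8) - 9)*G(18, u(-1)) = (2*5/(3 + 2*8) - 9)*(-1*(-¼)) = (2*5/(3 + 16) - 9)*(¼) = (2*5/19 - 9)*(¼) = (2*5*(1/19) - 9)*(¼) = (10/19 - 9)*(¼) = -161/19*¼ = -161/76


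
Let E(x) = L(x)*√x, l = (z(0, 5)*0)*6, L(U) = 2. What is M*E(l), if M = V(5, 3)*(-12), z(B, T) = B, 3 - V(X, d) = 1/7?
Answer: 0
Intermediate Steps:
V(X, d) = 20/7 (V(X, d) = 3 - 1/7 = 3 - 1*⅐ = 3 - ⅐ = 20/7)
l = 0 (l = (0*0)*6 = 0*6 = 0)
E(x) = 2*√x
M = -240/7 (M = (20/7)*(-12) = -240/7 ≈ -34.286)
M*E(l) = -480*√0/7 = -480*0/7 = -240/7*0 = 0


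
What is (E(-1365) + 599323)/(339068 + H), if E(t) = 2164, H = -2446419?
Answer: -601487/2107351 ≈ -0.28542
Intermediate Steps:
(E(-1365) + 599323)/(339068 + H) = (2164 + 599323)/(339068 - 2446419) = 601487/(-2107351) = 601487*(-1/2107351) = -601487/2107351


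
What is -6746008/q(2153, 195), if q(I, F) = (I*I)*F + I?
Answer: -1686502/225976727 ≈ -0.0074632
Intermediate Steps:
q(I, F) = I + F*I² (q(I, F) = I²*F + I = F*I² + I = I + F*I²)
-6746008/q(2153, 195) = -6746008*1/(2153*(1 + 195*2153)) = -6746008*1/(2153*(1 + 419835)) = -6746008/(2153*419836) = -6746008/903906908 = -6746008*1/903906908 = -1686502/225976727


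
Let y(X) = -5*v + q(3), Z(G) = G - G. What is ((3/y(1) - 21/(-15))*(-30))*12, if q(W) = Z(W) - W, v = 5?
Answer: -3258/7 ≈ -465.43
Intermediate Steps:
Z(G) = 0
q(W) = -W (q(W) = 0 - W = -W)
y(X) = -28 (y(X) = -5*5 - 1*3 = -25 - 3 = -28)
((3/y(1) - 21/(-15))*(-30))*12 = ((3/(-28) - 21/(-15))*(-30))*12 = ((3*(-1/28) - 21*(-1/15))*(-30))*12 = ((-3/28 + 7/5)*(-30))*12 = ((181/140)*(-30))*12 = -543/14*12 = -3258/7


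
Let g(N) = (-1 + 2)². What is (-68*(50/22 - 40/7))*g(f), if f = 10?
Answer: 18020/77 ≈ 234.03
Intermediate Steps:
g(N) = 1 (g(N) = 1² = 1)
(-68*(50/22 - 40/7))*g(f) = -68*(50/22 - 40/7)*1 = -68*(50*(1/22) - 40*⅐)*1 = -68*(25/11 - 40/7)*1 = -68*(-265/77)*1 = (18020/77)*1 = 18020/77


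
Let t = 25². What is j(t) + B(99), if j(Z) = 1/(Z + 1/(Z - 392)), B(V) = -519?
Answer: -75579661/145626 ≈ -519.00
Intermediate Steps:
t = 625
j(Z) = 1/(Z + 1/(-392 + Z))
j(t) + B(99) = (-392 + 625)/(1 + 625² - 392*625) - 519 = 233/(1 + 390625 - 245000) - 519 = 233/145626 - 519 = -75579661/145626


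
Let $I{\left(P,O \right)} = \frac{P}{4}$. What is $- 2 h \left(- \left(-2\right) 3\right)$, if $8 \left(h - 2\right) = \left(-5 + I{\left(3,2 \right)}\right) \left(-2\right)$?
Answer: $- \frac{147}{4} \approx -36.75$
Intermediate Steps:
$I{\left(P,O \right)} = \frac{P}{4}$ ($I{\left(P,O \right)} = P \frac{1}{4} = \frac{P}{4}$)
$h = \frac{49}{16}$ ($h = 2 + \frac{\left(-5 + \frac{1}{4} \cdot 3\right) \left(-2\right)}{8} = 2 + \frac{\left(-5 + \frac{3}{4}\right) \left(-2\right)}{8} = 2 + \frac{\left(- \frac{17}{4}\right) \left(-2\right)}{8} = 2 + \frac{1}{8} \cdot \frac{17}{2} = 2 + \frac{17}{16} = \frac{49}{16} \approx 3.0625$)
$- 2 h \left(- \left(-2\right) 3\right) = \left(-2\right) \frac{49}{16} \left(- \left(-2\right) 3\right) = - \frac{49 \left(\left(-1\right) \left(-6\right)\right)}{8} = \left(- \frac{49}{8}\right) 6 = - \frac{147}{4}$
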